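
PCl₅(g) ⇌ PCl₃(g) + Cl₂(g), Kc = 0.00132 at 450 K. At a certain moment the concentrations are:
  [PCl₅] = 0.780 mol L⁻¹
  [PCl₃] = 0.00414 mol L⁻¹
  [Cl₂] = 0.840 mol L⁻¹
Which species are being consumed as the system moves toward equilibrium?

PCl₃, Cl₂ (products)

Qc = [PCl₃]·[Cl₂] / [PCl₅] = (0.00414)·(0.840) / (0.780) = 0.00446
Qc = 0.00446 > Kc = 0.00132: net reverse reaction.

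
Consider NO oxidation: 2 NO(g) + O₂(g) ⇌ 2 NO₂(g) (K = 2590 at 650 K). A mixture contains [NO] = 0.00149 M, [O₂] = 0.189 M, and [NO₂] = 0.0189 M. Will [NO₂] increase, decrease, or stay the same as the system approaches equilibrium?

increase

Q = [NO₂]² / ([NO]²·[O₂]) = (0.0189)² / ((0.00149)²·(0.189)) = 851
Q = 851 < K = 2590: net forward reaction.
NO₂ is a product, so it increases.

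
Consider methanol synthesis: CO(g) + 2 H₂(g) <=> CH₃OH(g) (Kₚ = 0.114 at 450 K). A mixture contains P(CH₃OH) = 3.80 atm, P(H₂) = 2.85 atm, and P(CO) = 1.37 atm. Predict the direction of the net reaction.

Qₚ = P(CH₃OH) / (P(CO)·P(H₂)²) = (3.80) / ((1.37)·(2.85)²) = 0.341
Qₚ = 0.341 > Kₚ = 0.114, so the reverse reaction proceeds.

reverse (toward reactants)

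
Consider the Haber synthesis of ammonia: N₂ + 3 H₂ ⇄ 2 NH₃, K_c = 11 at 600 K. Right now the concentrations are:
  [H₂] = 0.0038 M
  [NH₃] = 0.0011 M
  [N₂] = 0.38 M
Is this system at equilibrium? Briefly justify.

no; Q > K, reaction proceeds in reverse

Q_c = [NH₃]² / ([N₂]·[H₂]³) = (0.0011)² / ((0.38)·(0.0038)³) = 58
Q_c = 58 > K_c = 11: net reverse reaction.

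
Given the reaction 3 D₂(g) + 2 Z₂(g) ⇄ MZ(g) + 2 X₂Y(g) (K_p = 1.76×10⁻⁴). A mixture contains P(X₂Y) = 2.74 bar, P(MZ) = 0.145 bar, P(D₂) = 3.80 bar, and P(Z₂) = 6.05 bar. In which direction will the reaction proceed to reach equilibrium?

Q_p = P(MZ)·P(X₂Y)² / (P(D₂)³·P(Z₂)²) = (0.145)·(2.74)² / ((3.80)³·(6.05)²) = 5.42×10⁻⁴
Q_p = 5.42×10⁻⁴ > K_p = 1.76×10⁻⁴, so the reverse reaction proceeds.

reverse (toward reactants)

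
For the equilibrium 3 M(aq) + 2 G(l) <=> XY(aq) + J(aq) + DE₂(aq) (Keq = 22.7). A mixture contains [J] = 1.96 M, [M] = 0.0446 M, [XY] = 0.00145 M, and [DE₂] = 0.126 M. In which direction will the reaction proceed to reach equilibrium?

to the right

(G is a pure liquid — omitted from Q.)
Q = [XY]·[J]·[DE₂] / [M]³ = (0.00145)·(1.96)·(0.126) / (0.0446)³ = 4.04
Q = 4.04 < Keq = 22.7, so the forward reaction proceeds.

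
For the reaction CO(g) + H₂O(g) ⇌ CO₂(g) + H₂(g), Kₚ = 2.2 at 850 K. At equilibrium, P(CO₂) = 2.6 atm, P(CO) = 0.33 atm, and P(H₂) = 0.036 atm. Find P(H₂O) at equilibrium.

At equilibrium, Kₚ = P(CO₂)·P(H₂) / (P(CO)·P(H₂O)) = 2.2.
(2.6)·(0.036) / ((0.33)·(P(H₂O))) = 2.2
P(H₂O) = 0.129 = 0.13 atm

P(H₂O) = 0.13 atm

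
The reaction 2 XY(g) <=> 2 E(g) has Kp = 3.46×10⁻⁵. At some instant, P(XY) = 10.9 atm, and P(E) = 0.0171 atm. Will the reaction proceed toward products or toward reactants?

forward (toward products)

Qp = P(E)² / P(XY)² = (0.0171)² / (10.9)² = 2.46×10⁻⁶
Qp = 2.46×10⁻⁶ < Kp = 3.46×10⁻⁵, so the forward reaction proceeds.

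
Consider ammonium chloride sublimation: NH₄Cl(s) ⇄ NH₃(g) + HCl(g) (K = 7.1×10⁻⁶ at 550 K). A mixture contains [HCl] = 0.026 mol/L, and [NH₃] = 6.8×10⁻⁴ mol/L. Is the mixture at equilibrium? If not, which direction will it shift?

(NH₄Cl is a pure solid — omitted from Q.)
Q = [NH₃]·[HCl] = (6.8×10⁻⁴)·(0.026) = 1.8×10⁻⁵
Q = 1.8×10⁻⁵ > K = 7.1×10⁻⁶: net reverse reaction.

no; Q > K, reaction proceeds in reverse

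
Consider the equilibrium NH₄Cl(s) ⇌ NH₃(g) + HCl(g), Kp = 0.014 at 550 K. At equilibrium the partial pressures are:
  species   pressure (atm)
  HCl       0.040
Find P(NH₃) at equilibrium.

(NH₄Cl is a pure solid — omitted from Kp.)
At equilibrium, Kp = P(NH₃)·P(HCl) = 0.014.
(P(NH₃))·(0.040) = 0.014
P(NH₃) = 0.350 = 0.35 atm

P(NH₃) = 0.35 atm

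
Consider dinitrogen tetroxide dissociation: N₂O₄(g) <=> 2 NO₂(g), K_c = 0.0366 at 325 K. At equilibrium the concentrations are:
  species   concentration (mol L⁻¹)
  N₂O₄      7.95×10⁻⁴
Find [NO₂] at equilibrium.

At equilibrium, K_c = [NO₂]² / [N₂O₄] = 0.0366.
([NO₂])² / (7.95×10⁻⁴) = 0.0366
[NO₂]² = 2.91×10⁻⁵ ⇒ [NO₂] = 0.00539 mol L⁻¹

[NO₂] = 0.00539 mol L⁻¹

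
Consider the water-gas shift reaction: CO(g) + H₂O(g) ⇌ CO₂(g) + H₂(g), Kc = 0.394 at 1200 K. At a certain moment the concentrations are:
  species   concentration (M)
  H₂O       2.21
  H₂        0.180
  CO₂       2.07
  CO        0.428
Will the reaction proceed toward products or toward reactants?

Qc = [CO₂]·[H₂] / ([CO]·[H₂O]) = (2.07)·(0.180) / ((0.428)·(2.21)) = 0.394
Qc = 0.394 = Kc, so the system is already at equilibrium.

no net change (already at equilibrium)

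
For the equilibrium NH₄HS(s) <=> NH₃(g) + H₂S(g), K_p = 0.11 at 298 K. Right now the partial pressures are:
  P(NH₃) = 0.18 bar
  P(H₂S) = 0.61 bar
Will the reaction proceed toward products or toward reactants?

neither direction; the system is at equilibrium

(NH₄HS is a pure solid — omitted from Q_p.)
Q_p = P(NH₃)·P(H₂S) = (0.18)·(0.61) = 0.11
Q_p = 0.11 = K_p, so the system is already at equilibrium.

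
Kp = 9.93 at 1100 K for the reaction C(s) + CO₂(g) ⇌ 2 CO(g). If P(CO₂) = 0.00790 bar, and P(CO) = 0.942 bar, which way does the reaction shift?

(C is a pure solid — omitted from Qp.)
Qp = P(CO)² / P(CO₂) = (0.942)² / (0.00790) = 112
Qp = 112 > Kp = 9.93, so the reverse reaction proceeds.

reverse (toward reactants)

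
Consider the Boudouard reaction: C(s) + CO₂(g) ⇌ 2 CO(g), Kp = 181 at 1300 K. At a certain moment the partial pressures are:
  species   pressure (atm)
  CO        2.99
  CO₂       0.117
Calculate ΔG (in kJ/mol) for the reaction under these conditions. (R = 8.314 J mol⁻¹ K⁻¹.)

(C is a pure solid — omitted from Qp.)
Qp = P(CO)² / P(CO₂) = (2.99)² / (0.117) = 76.4
ΔG = RT ln(Qp/Kp) = (8.314 J mol⁻¹ K⁻¹)(1300 K) × ln(76.4/181)
   = (10.81 kJ/mol)(-0.8625) = -9.32 kJ/mol
ΔG < 0, so the forward reaction is spontaneous (proceeds forward).

ΔG = -9.32 kJ/mol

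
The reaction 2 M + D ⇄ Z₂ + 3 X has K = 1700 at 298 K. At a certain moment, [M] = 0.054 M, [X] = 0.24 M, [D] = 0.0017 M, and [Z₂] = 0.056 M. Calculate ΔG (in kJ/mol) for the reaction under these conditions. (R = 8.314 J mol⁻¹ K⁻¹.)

Q = [Z₂]·[X]³ / ([M]²·[D]) = (0.056)·(0.24)³ / ((0.054)²·(0.0017)) = 156
ΔG = RT ln(Q/K) = (8.314 J mol⁻¹ K⁻¹)(298 K) × ln(156/1700)
   = (2.478 kJ/mol)(-2.389) = -5.92 kJ/mol
ΔG < 0, so the forward reaction is spontaneous (proceeds forward).

ΔG = -5.92 kJ/mol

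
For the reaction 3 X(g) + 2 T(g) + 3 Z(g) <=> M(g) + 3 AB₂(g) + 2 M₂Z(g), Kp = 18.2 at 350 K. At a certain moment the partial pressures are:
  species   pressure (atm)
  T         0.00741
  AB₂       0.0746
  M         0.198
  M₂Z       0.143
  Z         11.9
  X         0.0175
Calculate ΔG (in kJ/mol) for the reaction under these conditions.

Qp = P(M)·P(AB₂)³·P(M₂Z)² / (P(X)³·P(T)²·P(Z)³) = (0.198)·(0.0746)³·(0.143)² / ((0.0175)³·(0.00741)²·(11.9)³) = 3.39
ΔG = RT ln(Qp/Kp) = (8.314 J mol⁻¹ K⁻¹)(350 K) × ln(3.39/18.2)
   = (2.910 kJ/mol)(-1.681) = -4.89 kJ/mol
ΔG < 0, so the forward reaction is spontaneous (proceeds forward).

ΔG = -4.89 kJ/mol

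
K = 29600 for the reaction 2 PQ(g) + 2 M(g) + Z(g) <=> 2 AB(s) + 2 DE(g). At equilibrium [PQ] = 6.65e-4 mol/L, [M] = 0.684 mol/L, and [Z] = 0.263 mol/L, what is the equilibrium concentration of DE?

(AB is a pure solid — omitted from K.)
At equilibrium, K = [DE]² / ([PQ]²·[M]²·[Z]) = 29600.
([DE])² / ((6.65e-4)²·(0.684)²·(0.263)) = 29600
[DE]² = 0.00161 ⇒ [DE] = 0.0401 mol/L

[DE] = 0.0401 mol/L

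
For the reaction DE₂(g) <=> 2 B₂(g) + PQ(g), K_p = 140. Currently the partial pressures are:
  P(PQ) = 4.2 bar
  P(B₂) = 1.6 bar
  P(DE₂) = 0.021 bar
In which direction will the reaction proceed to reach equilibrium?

Q_p = P(B₂)²·P(PQ) / P(DE₂) = (1.6)²·(4.2) / (0.021) = 510
Q_p = 510 > K_p = 140, so the reverse reaction proceeds.

toward reactants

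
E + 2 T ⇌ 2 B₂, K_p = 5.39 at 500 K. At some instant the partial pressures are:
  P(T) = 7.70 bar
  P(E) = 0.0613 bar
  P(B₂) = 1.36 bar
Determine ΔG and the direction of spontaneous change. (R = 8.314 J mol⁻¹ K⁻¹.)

Q_p = P(B₂)² / (P(E)·P(T)²) = (1.36)² / ((0.0613)·(7.70)²) = 0.509
ΔG = RT ln(Q_p/K_p) = (8.314 J mol⁻¹ K⁻¹)(500 K) × ln(0.509/5.39)
   = (4.157 kJ/mol)(-2.360) = -9.81 kJ/mol
ΔG < 0, so the forward reaction is spontaneous (proceeds forward).

ΔG = -9.81 kJ/mol; the forward reaction is spontaneous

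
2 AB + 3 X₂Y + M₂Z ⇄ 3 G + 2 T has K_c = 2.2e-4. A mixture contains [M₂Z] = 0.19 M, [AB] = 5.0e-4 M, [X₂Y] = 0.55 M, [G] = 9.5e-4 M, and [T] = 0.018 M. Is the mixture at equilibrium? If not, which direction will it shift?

no; Q < K, reaction proceeds forward

Q_c = [G]³·[T]² / ([AB]²·[X₂Y]³·[M₂Z]) = (9.5e-4)³·(0.018)² / ((5.0e-4)²·(0.55)³·(0.19)) = 3.5e-5
Q_c = 3.5e-5 < K_c = 2.2e-4: net forward reaction.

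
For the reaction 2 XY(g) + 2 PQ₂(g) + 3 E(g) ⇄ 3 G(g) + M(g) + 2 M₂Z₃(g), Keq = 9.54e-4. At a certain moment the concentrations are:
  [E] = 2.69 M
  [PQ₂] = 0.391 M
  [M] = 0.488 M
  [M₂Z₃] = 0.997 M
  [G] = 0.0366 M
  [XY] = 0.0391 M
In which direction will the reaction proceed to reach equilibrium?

Q = [G]³·[M]·[M₂Z₃]² / ([XY]²·[PQ₂]²·[E]³) = (0.0366)³·(0.488)·(0.997)² / ((0.0391)²·(0.391)²·(2.69)³) = 0.00523
Q = 0.00523 > Keq = 9.54e-4, so the reverse reaction proceeds.

to the left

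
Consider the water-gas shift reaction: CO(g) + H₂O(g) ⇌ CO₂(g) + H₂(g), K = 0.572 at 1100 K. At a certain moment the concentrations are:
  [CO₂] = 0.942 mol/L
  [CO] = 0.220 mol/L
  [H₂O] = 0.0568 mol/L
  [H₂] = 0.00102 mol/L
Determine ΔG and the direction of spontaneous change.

Q = [CO₂]·[H₂] / ([CO]·[H₂O]) = (0.942)·(0.00102) / ((0.220)·(0.0568)) = 0.0769
ΔG = RT ln(Q/K) = (8.314 J mol⁻¹ K⁻¹)(1100 K) × ln(0.0769/0.572)
   = (9.145 kJ/mol)(-2.007) = -18.4 kJ/mol
ΔG < 0, so the forward reaction is spontaneous (proceeds forward).

ΔG = -18.4 kJ/mol; the forward reaction is spontaneous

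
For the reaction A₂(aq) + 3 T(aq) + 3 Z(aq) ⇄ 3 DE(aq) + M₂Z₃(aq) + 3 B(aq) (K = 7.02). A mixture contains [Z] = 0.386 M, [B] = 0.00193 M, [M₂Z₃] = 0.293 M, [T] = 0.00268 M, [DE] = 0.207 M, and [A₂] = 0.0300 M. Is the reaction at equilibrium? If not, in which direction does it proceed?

Q = [DE]³·[M₂Z₃]·[B]³ / ([A₂]·[T]³·[Z]³) = (0.207)³·(0.293)·(0.00193)³ / ((0.0300)·(0.00268)³·(0.386)³) = 0.563
Q = 0.563 < K = 7.02, so the forward reaction proceeds.

to the right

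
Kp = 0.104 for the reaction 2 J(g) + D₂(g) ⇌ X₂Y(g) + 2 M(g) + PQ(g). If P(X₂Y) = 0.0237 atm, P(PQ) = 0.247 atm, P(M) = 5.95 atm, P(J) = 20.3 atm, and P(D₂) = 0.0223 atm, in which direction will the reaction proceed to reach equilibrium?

toward products

Qp = P(X₂Y)·P(M)²·P(PQ) / (P(J)²·P(D₂)) = (0.0237)·(5.95)²·(0.247) / ((20.3)²·(0.0223)) = 0.0226
Qp = 0.0226 < Kp = 0.104, so the forward reaction proceeds.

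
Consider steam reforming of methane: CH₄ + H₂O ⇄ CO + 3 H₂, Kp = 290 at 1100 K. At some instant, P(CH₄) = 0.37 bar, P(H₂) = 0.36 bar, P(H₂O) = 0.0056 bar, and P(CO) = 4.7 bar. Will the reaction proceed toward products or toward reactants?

Qp = P(CO)·P(H₂)³ / (P(CH₄)·P(H₂O)) = (4.7)·(0.36)³ / ((0.37)·(0.0056)) = 110
Qp = 110 < Kp = 290, so the forward reaction proceeds.

in the forward direction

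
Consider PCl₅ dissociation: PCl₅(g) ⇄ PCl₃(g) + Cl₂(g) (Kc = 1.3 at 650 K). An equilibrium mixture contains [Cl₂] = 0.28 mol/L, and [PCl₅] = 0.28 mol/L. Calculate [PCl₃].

At equilibrium, Kc = [PCl₃]·[Cl₂] / [PCl₅] = 1.3.
([PCl₃])·(0.28) / (0.28) = 1.3
[PCl₃] = 1.30 = 1.3 mol/L

[PCl₃] = 1.3 mol/L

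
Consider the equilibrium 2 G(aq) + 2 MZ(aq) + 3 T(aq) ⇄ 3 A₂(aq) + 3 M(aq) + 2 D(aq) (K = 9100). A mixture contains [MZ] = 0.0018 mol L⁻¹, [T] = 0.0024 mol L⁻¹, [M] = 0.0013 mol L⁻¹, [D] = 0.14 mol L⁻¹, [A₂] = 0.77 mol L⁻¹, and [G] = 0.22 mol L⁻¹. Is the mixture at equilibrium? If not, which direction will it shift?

yes, at equilibrium

Q = [A₂]³·[M]³·[D]² / ([G]²·[MZ]²·[T]³) = (0.77)³·(0.0013)³·(0.14)² / ((0.22)²·(0.0018)²·(0.0024)³) = 9100
Q = 9100 = K; the system is at equilibrium.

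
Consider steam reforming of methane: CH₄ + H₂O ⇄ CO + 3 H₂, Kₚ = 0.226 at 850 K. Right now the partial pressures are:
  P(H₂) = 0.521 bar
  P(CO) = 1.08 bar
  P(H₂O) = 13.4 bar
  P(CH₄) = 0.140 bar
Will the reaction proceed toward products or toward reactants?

toward products

Qₚ = P(CO)·P(H₂)³ / (P(CH₄)·P(H₂O)) = (1.08)·(0.521)³ / ((0.140)·(13.4)) = 0.0814
Qₚ = 0.0814 < Kₚ = 0.226, so the forward reaction proceeds.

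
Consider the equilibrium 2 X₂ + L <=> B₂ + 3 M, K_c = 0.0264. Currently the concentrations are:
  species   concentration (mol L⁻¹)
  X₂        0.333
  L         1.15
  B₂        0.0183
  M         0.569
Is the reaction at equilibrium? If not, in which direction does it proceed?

no net change (already at equilibrium)

Q_c = [B₂]·[M]³ / ([X₂]²·[L]) = (0.0183)·(0.569)³ / ((0.333)²·(1.15)) = 0.0264
Q_c = 0.0264 = K_c, so the system is already at equilibrium.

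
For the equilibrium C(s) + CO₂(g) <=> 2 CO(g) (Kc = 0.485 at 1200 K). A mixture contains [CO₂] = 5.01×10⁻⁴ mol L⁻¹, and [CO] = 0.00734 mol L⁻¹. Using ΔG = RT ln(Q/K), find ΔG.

ΔG = -15.0 kJ/mol

(C is a pure solid — omitted from Qc.)
Qc = [CO]² / [CO₂] = (0.00734)² / (5.01×10⁻⁴) = 0.108
ΔG = RT ln(Qc/Kc) = (8.314 J mol⁻¹ K⁻¹)(1200 K) × ln(0.108/0.485)
   = (9.977 kJ/mol)(-1.502) = -15.0 kJ/mol
ΔG < 0, so the forward reaction is spontaneous (proceeds forward).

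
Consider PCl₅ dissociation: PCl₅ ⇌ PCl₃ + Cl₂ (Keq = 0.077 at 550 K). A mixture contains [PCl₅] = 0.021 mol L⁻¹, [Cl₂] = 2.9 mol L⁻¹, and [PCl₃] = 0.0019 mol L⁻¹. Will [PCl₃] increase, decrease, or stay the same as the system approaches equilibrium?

Q = [PCl₃]·[Cl₂] / [PCl₅] = (0.0019)·(2.9) / (0.021) = 0.26
Q = 0.26 > Keq = 0.077: net reverse reaction.
PCl₃ is a product, so it decreases.

decrease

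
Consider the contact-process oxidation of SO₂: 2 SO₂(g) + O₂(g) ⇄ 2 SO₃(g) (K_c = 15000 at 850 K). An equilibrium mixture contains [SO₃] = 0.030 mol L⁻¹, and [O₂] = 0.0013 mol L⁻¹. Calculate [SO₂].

[SO₂] = 0.0068 mol L⁻¹

At equilibrium, K_c = [SO₃]² / ([SO₂]²·[O₂]) = 15000.
(0.030)² / (([SO₂])²·(0.0013)) = 15000
[SO₂]² = 4.62×10⁻⁵ ⇒ [SO₂] = 0.0068 mol L⁻¹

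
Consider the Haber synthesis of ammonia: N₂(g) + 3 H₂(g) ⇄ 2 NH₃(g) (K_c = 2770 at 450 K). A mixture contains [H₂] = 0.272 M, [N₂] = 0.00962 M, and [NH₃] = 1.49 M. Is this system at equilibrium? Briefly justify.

no; Q > K, reaction proceeds in reverse

Q_c = [NH₃]² / ([N₂]·[H₂]³) = (1.49)² / ((0.00962)·(0.272)³) = 11500
Q_c = 11500 > K_c = 2770: net reverse reaction.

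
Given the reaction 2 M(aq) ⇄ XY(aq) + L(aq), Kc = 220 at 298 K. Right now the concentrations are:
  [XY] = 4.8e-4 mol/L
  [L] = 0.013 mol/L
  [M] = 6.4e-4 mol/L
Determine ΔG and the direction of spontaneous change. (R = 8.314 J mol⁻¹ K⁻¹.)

ΔG = -6.62 kJ/mol; the forward reaction is spontaneous

Qc = [XY]·[L] / [M]² = (4.8e-4)·(0.013) / (6.4e-4)² = 15.2
ΔG = RT ln(Qc/Kc) = (8.314 J mol⁻¹ K⁻¹)(298 K) × ln(15.2/220)
   = (2.478 kJ/mol)(-2.672) = -6.62 kJ/mol
ΔG < 0, so the forward reaction is spontaneous (proceeds forward).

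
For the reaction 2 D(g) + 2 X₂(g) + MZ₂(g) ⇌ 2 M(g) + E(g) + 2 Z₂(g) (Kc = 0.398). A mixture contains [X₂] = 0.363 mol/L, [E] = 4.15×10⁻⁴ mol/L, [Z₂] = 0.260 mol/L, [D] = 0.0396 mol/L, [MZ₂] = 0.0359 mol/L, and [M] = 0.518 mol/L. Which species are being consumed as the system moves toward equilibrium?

M, E, Z₂ (products)

Qc = [M]²·[E]·[Z₂]² / ([D]²·[X₂]²·[MZ₂]) = (0.518)²·(4.15×10⁻⁴)·(0.260)² / ((0.0396)²·(0.363)²·(0.0359)) = 1.01
Qc = 1.01 > Kc = 0.398: net reverse reaction.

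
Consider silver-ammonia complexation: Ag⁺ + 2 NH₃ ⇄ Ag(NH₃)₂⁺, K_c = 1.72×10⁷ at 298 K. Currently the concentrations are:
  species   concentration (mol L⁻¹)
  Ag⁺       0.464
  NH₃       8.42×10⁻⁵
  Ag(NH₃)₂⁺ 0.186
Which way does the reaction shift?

Q_c = [Ag(NH₃)₂⁺] / ([Ag⁺]·[NH₃]²) = (0.186) / ((0.464)·(8.42×10⁻⁵)²) = 5.65×10⁷
Q_c = 5.65×10⁷ > K_c = 1.72×10⁷, so the reverse reaction proceeds.

reverse (toward reactants)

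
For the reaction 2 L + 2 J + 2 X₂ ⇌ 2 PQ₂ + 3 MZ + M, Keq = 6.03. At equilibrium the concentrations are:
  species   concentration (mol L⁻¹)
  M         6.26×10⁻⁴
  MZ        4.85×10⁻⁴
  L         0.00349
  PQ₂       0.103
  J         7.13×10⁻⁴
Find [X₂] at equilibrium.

At equilibrium, Keq = [PQ₂]²·[MZ]³·[M] / ([L]²·[J]²·[X₂]²) = 6.03.
(0.103)²·(4.85×10⁻⁴)³·(6.26×10⁻⁴) / ((0.00349)²·(7.13×10⁻⁴)²·([X₂])²) = 6.03
[X₂]² = 2.03×10⁻⁵ ⇒ [X₂] = 0.00450 mol L⁻¹

[X₂] = 0.00450 mol L⁻¹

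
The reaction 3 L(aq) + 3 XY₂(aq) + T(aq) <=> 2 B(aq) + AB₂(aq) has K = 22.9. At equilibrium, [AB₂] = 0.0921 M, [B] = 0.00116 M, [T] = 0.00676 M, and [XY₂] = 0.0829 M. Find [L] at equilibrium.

At equilibrium, K = [B]²·[AB₂] / ([L]³·[XY₂]³·[T]) = 22.9.
(0.00116)²·(0.0921) / (([L])³·(0.0829)³·(0.00676)) = 22.9
[L]³ = 0.00141 ⇒ [L] = 0.112 M

[L] = 0.112 M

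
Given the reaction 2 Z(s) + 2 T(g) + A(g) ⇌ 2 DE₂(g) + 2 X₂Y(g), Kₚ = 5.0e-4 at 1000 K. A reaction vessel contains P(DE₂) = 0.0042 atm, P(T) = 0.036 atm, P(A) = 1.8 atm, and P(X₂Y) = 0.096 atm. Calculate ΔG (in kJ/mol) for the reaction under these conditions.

(Z is a pure solid — omitted from Qₚ.)
Qₚ = P(DE₂)²·P(X₂Y)² / (P(T)²·P(A)) = (0.0042)²·(0.096)² / ((0.036)²·(1.8)) = 6.97e-5
ΔG = RT ln(Qₚ/Kₚ) = (8.314 J mol⁻¹ K⁻¹)(1000 K) × ln(6.97e-5/5.0e-4)
   = (8.314 kJ/mol)(-1.970) = -16.4 kJ/mol
ΔG < 0, so the forward reaction is spontaneous (proceeds forward).

ΔG = -16.4 kJ/mol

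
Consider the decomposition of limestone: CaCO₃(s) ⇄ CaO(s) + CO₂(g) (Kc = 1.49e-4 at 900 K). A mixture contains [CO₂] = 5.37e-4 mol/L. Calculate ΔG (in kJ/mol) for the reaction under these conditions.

(CaCO₃, CaO are pure solids — omitted from Qc.)
Qc = [CO₂] = 5.37e-4
ΔG = RT ln(Qc/Kc) = (8.314 J mol⁻¹ K⁻¹)(900 K) × ln(5.37e-4/1.49e-4)
   = (7.483 kJ/mol)(1.282) = 9.59 kJ/mol
ΔG > 0, so the forward reaction is non-spontaneous (proceeds in reverse).

ΔG = 9.59 kJ/mol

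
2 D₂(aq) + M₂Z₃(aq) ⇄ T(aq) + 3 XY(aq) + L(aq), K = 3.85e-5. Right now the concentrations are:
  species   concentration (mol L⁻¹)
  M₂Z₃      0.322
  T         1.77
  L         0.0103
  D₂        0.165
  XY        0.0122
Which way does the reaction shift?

Q = [T]·[XY]³·[L] / ([D₂]²·[M₂Z₃]) = (1.77)·(0.0122)³·(0.0103) / ((0.165)²·(0.322)) = 3.78e-6
Q = 3.78e-6 < K = 3.85e-5, so the forward reaction proceeds.

toward products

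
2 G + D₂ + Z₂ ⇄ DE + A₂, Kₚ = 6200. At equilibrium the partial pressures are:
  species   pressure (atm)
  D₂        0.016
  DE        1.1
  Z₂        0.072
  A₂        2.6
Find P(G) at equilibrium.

At equilibrium, Kₚ = P(DE)·P(A₂) / (P(G)²·P(D₂)·P(Z₂)) = 6200.
(1.1)·(2.6) / ((P(G))²·(0.016)·(0.072)) = 6200
P(G)² = 0.400 ⇒ P(G) = 0.63 atm

P(G) = 0.63 atm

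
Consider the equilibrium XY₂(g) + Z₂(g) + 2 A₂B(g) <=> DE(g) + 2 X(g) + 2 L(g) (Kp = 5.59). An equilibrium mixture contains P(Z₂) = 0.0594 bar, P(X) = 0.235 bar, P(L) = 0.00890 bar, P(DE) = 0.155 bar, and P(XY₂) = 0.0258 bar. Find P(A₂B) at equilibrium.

P(A₂B) = 0.00890 bar

At equilibrium, Kp = P(DE)·P(X)²·P(L)² / (P(XY₂)·P(Z₂)·P(A₂B)²) = 5.59.
(0.155)·(0.235)²·(0.00890)² / ((0.0258)·(0.0594)·(P(A₂B))²) = 5.59
P(A₂B)² = 7.91×10⁻⁵ ⇒ P(A₂B) = 0.00890 bar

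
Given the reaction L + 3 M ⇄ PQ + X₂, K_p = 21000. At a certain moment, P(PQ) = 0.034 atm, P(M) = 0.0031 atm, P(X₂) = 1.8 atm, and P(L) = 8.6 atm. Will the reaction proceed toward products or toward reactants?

in the reverse direction

Q_p = P(PQ)·P(X₂) / (P(L)·P(M)³) = (0.034)·(1.8) / ((8.6)·(0.0031)³) = 2.4e5
Q_p = 2.4e5 > K_p = 21000, so the reverse reaction proceeds.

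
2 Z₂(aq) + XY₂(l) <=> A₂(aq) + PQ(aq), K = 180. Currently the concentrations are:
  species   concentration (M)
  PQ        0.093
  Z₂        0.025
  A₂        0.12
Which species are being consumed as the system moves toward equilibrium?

Z₂, XY₂ (reactants)

(XY₂ is a pure liquid — omitted from Q.)
Q = [A₂]·[PQ] / [Z₂]² = (0.12)·(0.093) / (0.025)² = 18
Q = 18 < K = 180: net forward reaction.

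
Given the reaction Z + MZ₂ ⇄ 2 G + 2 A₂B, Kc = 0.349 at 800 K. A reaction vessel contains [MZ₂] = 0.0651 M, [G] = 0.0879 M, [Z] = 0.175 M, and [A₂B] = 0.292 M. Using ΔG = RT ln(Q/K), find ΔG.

ΔG = -12.0 kJ/mol

Qc = [G]²·[A₂B]² / ([Z]·[MZ₂]) = (0.0879)²·(0.292)² / ((0.175)·(0.0651)) = 0.0578
ΔG = RT ln(Qc/Kc) = (8.314 J mol⁻¹ K⁻¹)(800 K) × ln(0.0578/0.349)
   = (6.651 kJ/mol)(-1.798) = -12.0 kJ/mol
ΔG < 0, so the forward reaction is spontaneous (proceeds forward).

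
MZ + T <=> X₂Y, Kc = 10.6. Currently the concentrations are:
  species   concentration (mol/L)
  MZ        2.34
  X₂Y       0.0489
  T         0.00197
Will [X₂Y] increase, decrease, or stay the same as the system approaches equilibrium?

stay the same

Qc = [X₂Y] / ([MZ]·[T]) = (0.0489) / ((2.34)·(0.00197)) = 10.6
Qc = 10.6 = Kc; the system is at equilibrium.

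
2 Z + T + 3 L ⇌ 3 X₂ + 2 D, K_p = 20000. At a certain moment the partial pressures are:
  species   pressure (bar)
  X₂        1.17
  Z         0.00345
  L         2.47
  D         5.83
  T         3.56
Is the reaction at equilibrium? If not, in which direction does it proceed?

reverse (toward reactants)

Q_p = P(X₂)³·P(D)² / (P(Z)²·P(T)·P(L)³) = (1.17)³·(5.83)² / ((0.00345)²·(3.56)·(2.47)³) = 85300
Q_p = 85300 > K_p = 20000, so the reverse reaction proceeds.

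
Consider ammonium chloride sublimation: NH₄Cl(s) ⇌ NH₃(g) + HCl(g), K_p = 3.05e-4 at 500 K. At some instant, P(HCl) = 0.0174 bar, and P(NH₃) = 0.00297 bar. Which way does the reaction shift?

to the right

(NH₄Cl is a pure solid — omitted from Q_p.)
Q_p = P(NH₃)·P(HCl) = (0.00297)·(0.0174) = 5.17e-5
Q_p = 5.17e-5 < K_p = 3.05e-4, so the forward reaction proceeds.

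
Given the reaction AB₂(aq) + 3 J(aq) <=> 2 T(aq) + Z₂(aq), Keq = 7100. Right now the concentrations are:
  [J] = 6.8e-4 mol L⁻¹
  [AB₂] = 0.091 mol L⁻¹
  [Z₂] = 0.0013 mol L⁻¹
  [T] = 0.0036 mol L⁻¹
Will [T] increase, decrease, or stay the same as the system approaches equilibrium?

Q = [T]²·[Z₂] / ([AB₂]·[J]³) = (0.0036)²·(0.0013) / ((0.091)·(6.8e-4)³) = 590
Q = 590 < Keq = 7100: net forward reaction.
T is a product, so it increases.

increase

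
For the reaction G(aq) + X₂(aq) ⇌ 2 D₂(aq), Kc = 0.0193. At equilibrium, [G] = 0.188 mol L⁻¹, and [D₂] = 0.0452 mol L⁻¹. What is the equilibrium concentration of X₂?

[X₂] = 0.563 mol L⁻¹

At equilibrium, Kc = [D₂]² / ([G]·[X₂]) = 0.0193.
(0.0452)² / ((0.188)·([X₂])) = 0.0193
[X₂] = 0.563 mol L⁻¹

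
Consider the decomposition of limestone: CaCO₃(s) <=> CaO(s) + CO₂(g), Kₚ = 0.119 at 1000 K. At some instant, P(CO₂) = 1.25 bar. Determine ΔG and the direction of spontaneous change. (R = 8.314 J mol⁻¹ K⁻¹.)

ΔG = 19.6 kJ/mol; the forward reaction is non-spontaneous

(CaCO₃, CaO are pure solids — omitted from Qₚ.)
Qₚ = P(CO₂) = 1.25
ΔG = RT ln(Qₚ/Kₚ) = (8.314 J mol⁻¹ K⁻¹)(1000 K) × ln(1.25/0.119)
   = (8.314 kJ/mol)(2.352) = 19.6 kJ/mol
ΔG > 0, so the forward reaction is non-spontaneous (proceeds in reverse).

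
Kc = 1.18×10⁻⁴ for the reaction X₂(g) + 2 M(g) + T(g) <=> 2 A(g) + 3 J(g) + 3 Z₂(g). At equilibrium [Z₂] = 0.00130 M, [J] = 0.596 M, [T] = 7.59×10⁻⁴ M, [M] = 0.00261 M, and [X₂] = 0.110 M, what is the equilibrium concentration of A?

[A] = 0.0120 M

At equilibrium, Kc = [A]²·[J]³·[Z₂]³ / ([X₂]·[M]²·[T]) = 1.18×10⁻⁴.
([A])²·(0.596)³·(0.00130)³ / ((0.110)·(0.00261)²·(7.59×10⁻⁴)) = 1.18×10⁻⁴
[A]² = 1.44×10⁻⁴ ⇒ [A] = 0.0120 M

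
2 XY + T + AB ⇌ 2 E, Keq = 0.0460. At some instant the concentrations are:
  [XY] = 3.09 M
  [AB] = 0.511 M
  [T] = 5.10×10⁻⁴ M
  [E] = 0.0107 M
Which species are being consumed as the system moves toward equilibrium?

Q = [E]² / ([XY]²·[T]·[AB]) = (0.0107)² / ((3.09)²·(5.10×10⁻⁴)·(0.511)) = 0.0460
Q = 0.0460 = Keq; the system is at equilibrium.

none (at equilibrium)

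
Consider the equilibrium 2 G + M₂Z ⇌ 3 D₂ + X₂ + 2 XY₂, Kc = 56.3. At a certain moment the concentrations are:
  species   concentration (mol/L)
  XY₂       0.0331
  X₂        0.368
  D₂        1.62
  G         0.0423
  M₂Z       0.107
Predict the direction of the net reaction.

in the forward direction

Qc = [D₂]³·[X₂]·[XY₂]² / ([G]²·[M₂Z]) = (1.62)³·(0.368)·(0.0331)² / ((0.0423)²·(0.107)) = 8.95
Qc = 8.95 < Kc = 56.3, so the forward reaction proceeds.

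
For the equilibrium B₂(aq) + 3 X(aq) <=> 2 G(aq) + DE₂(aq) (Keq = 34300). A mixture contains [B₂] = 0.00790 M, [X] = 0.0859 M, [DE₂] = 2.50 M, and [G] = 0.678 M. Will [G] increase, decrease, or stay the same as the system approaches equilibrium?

decrease

Q = [G]²·[DE₂] / ([B₂]·[X]³) = (0.678)²·(2.50) / ((0.00790)·(0.0859)³) = 2.30×10⁵
Q = 2.30×10⁵ > Keq = 34300: net reverse reaction.
G is a product, so it decreases.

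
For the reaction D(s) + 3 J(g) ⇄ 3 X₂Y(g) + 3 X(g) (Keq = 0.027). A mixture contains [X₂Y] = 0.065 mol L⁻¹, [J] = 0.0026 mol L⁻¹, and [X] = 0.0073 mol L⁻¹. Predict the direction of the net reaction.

forward (toward products)

(D is a pure solid — omitted from Q.)
Q = [X₂Y]³·[X]³ / [J]³ = (0.065)³·(0.0073)³ / (0.0026)³ = 0.0061
Q = 0.0061 < Keq = 0.027, so the forward reaction proceeds.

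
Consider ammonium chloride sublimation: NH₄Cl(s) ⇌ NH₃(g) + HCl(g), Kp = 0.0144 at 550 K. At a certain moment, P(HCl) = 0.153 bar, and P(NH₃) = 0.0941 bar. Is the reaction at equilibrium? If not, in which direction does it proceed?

(NH₄Cl is a pure solid — omitted from Qp.)
Qp = P(NH₃)·P(HCl) = (0.0941)·(0.153) = 0.0144
Qp = 0.0144 = Kp, so the system is already at equilibrium.

at equilibrium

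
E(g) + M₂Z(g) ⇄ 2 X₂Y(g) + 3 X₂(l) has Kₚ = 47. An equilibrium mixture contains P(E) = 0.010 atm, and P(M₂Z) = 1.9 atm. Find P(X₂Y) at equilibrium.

(X₂ is a pure liquid — omitted from Kₚ.)
At equilibrium, Kₚ = P(X₂Y)² / (P(E)·P(M₂Z)) = 47.
(P(X₂Y))² / ((0.010)·(1.9)) = 47
P(X₂Y)² = 0.893 ⇒ P(X₂Y) = 0.94 atm

P(X₂Y) = 0.94 atm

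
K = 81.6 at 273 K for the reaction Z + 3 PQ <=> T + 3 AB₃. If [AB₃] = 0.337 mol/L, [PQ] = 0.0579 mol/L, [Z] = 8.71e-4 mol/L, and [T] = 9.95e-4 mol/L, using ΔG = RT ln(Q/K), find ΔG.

Q = [T]·[AB₃]³ / ([Z]·[PQ]³) = (9.95e-4)·(0.337)³ / ((8.71e-4)·(0.0579)³) = 225
ΔG = RT ln(Q/K) = (8.314 J mol⁻¹ K⁻¹)(273 K) × ln(225/81.6)
   = (2.270 kJ/mol)(1.014) = 2.30 kJ/mol
ΔG > 0, so the forward reaction is non-spontaneous (proceeds in reverse).

ΔG = 2.30 kJ/mol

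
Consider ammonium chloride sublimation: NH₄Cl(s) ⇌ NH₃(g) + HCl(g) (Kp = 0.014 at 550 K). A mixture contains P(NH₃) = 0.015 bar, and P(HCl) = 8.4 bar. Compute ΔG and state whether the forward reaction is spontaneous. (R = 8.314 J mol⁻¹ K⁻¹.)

ΔG = 10.0 kJ/mol; the forward reaction is non-spontaneous

(NH₄Cl is a pure solid — omitted from Qp.)
Qp = P(NH₃)·P(HCl) = (0.015)·(8.4) = 0.126
ΔG = RT ln(Qp/Kp) = (8.314 J mol⁻¹ K⁻¹)(550 K) × ln(0.126/0.014)
   = (4.573 kJ/mol)(2.197) = 10.0 kJ/mol
ΔG > 0, so the forward reaction is non-spontaneous (proceeds in reverse).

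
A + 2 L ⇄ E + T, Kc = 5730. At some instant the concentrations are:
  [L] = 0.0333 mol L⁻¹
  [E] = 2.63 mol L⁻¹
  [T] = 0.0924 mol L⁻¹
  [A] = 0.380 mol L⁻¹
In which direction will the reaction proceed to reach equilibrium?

forward (toward products)

Qc = [E]·[T] / ([A]·[L]²) = (2.63)·(0.0924) / ((0.380)·(0.0333)²) = 577
Qc = 577 < Kc = 5730, so the forward reaction proceeds.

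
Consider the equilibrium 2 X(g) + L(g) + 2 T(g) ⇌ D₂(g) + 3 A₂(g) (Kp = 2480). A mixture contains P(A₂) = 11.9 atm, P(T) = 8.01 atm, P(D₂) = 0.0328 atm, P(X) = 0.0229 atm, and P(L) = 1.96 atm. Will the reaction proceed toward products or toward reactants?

forward (toward products)

Qp = P(D₂)·P(A₂)³ / (P(X)²·P(L)·P(T)²) = (0.0328)·(11.9)³ / ((0.0229)²·(1.96)·(8.01)²) = 838
Qp = 838 < Kp = 2480, so the forward reaction proceeds.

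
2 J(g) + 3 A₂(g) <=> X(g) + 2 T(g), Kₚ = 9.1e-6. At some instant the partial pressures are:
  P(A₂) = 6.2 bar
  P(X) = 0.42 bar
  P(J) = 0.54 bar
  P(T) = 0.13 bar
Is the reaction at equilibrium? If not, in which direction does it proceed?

Qₚ = P(X)·P(T)² / (P(J)²·P(A₂)³) = (0.42)·(0.13)² / ((0.54)²·(6.2)³) = 1.0e-4
Qₚ = 1.0e-4 > Kₚ = 9.1e-6, so the reverse reaction proceeds.

toward reactants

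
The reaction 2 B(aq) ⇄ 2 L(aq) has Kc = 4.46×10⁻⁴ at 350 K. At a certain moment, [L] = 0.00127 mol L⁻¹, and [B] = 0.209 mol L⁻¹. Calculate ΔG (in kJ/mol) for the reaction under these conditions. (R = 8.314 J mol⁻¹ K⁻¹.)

Qc = [L]² / [B]² = (0.00127)² / (0.209)² = 3.69×10⁻⁵
ΔG = RT ln(Qc/Kc) = (8.314 J mol⁻¹ K⁻¹)(350 K) × ln(3.69×10⁻⁵/4.46×10⁻⁴)
   = (2.910 kJ/mol)(-2.492) = -7.25 kJ/mol
ΔG < 0, so the forward reaction is spontaneous (proceeds forward).

ΔG = -7.25 kJ/mol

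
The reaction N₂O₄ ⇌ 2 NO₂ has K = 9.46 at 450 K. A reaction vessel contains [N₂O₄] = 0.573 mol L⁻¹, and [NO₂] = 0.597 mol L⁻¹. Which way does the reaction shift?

forward (toward products)

Q = [NO₂]² / [N₂O₄] = (0.597)² / (0.573) = 0.622
Q = 0.622 < K = 9.46, so the forward reaction proceeds.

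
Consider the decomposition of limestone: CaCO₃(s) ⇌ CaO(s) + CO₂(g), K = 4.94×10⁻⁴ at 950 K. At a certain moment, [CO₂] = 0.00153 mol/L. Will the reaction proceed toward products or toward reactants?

(CaCO₃, CaO are pure solids — omitted from Q.)
Q = [CO₂] = 0.00153
Q = 0.00153 > K = 4.94×10⁻⁴, so the reverse reaction proceeds.

in the reverse direction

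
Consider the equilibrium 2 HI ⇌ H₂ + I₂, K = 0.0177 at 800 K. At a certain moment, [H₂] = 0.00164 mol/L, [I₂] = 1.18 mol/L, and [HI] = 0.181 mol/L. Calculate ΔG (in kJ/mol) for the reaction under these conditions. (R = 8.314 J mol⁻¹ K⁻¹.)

ΔG = 8.02 kJ/mol

Q = [H₂]·[I₂] / [HI]² = (0.00164)·(1.18) / (0.181)² = 0.0591
ΔG = RT ln(Q/K) = (8.314 J mol⁻¹ K⁻¹)(800 K) × ln(0.0591/0.0177)
   = (6.651 kJ/mol)(1.206) = 8.02 kJ/mol
ΔG > 0, so the forward reaction is non-spontaneous (proceeds in reverse).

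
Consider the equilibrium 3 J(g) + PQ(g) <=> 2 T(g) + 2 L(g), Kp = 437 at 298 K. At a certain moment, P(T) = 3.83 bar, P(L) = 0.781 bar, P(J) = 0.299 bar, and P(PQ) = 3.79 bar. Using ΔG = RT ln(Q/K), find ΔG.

ΔG = -3.96 kJ/mol

Qp = P(T)²·P(L)² / (P(J)³·P(PQ)) = (3.83)²·(0.781)² / ((0.299)³·(3.79)) = 88.3
ΔG = RT ln(Qp/Kp) = (8.314 J mol⁻¹ K⁻¹)(298 K) × ln(88.3/437)
   = (2.478 kJ/mol)(-1.599) = -3.96 kJ/mol
ΔG < 0, so the forward reaction is spontaneous (proceeds forward).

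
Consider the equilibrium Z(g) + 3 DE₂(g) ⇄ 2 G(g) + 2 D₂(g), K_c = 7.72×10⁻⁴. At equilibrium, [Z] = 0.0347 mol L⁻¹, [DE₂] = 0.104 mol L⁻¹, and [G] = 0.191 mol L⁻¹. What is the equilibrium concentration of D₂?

At equilibrium, K_c = [G]²·[D₂]² / ([Z]·[DE₂]³) = 7.72×10⁻⁴.
(0.191)²·([D₂])² / ((0.0347)·(0.104)³) = 7.72×10⁻⁴
[D₂]² = 8.26×10⁻⁷ ⇒ [D₂] = 9.09×10⁻⁴ mol L⁻¹

[D₂] = 9.09×10⁻⁴ mol L⁻¹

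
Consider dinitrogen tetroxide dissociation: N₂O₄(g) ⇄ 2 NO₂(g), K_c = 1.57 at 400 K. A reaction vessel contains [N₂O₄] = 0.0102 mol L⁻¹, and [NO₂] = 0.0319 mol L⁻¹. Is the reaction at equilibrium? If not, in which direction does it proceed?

in the forward direction

Q_c = [NO₂]² / [N₂O₄] = (0.0319)² / (0.0102) = 0.0998
Q_c = 0.0998 < K_c = 1.57, so the forward reaction proceeds.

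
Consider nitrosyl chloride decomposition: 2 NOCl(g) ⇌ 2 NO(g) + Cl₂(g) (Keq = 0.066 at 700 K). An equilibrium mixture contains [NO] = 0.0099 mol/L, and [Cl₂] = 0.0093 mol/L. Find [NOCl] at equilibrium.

[NOCl] = 0.0037 mol/L

At equilibrium, Keq = [NO]²·[Cl₂] / [NOCl]² = 0.066.
(0.0099)²·(0.0093) / ([NOCl])² = 0.066
[NOCl]² = 1.38×10⁻⁵ ⇒ [NOCl] = 0.0037 mol/L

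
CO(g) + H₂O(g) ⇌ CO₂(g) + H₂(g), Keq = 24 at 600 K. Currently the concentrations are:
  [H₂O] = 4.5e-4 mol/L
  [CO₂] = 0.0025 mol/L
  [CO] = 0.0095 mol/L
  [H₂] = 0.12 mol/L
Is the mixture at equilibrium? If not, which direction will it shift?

Q = [CO₂]·[H₂] / ([CO]·[H₂O]) = (0.0025)·(0.12) / ((0.0095)·(4.5e-4)) = 70
Q = 70 > Keq = 24: net reverse reaction.

no; Q > K, reaction proceeds in reverse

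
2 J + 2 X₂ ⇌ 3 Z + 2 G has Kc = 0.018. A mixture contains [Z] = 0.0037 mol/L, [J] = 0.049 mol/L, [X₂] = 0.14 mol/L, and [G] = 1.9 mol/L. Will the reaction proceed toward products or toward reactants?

toward products

Qc = [Z]³·[G]² / ([J]²·[X₂]²) = (0.0037)³·(1.9)² / ((0.049)²·(0.14)²) = 0.0039
Qc = 0.0039 < Kc = 0.018, so the forward reaction proceeds.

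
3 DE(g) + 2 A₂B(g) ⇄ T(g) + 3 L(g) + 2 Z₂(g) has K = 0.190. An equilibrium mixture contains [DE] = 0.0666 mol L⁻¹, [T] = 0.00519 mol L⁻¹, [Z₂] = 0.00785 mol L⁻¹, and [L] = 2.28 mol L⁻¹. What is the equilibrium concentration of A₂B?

At equilibrium, K = [T]·[L]³·[Z₂]² / ([DE]³·[A₂B]²) = 0.190.
(0.00519)·(2.28)³·(0.00785)² / ((0.0666)³·([A₂B])²) = 0.190
[A₂B]² = 0.0675 ⇒ [A₂B] = 0.260 mol L⁻¹

[A₂B] = 0.260 mol L⁻¹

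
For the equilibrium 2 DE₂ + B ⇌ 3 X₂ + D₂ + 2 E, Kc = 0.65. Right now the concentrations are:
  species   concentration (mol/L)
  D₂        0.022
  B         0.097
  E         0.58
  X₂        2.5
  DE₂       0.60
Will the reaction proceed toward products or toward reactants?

to the left

Qc = [X₂]³·[D₂]·[E]² / ([DE₂]²·[B]) = (2.5)³·(0.022)·(0.58)² / ((0.60)²·(0.097)) = 3.3
Qc = 3.3 > Kc = 0.65, so the reverse reaction proceeds.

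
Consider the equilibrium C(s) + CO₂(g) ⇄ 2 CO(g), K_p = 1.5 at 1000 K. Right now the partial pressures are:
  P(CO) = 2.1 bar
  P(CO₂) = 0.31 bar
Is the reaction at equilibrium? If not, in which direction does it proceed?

(C is a pure solid — omitted from Q_p.)
Q_p = P(CO)² / P(CO₂) = (2.1)² / (0.31) = 14
Q_p = 14 > K_p = 1.5, so the reverse reaction proceeds.

toward reactants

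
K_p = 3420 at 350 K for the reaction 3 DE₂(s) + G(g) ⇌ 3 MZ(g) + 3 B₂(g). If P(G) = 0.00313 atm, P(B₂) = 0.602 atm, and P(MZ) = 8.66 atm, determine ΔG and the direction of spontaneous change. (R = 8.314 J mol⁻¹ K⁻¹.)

ΔG = 7.52 kJ/mol; the forward reaction is non-spontaneous

(DE₂ is a pure solid — omitted from Q_p.)
Q_p = P(MZ)³·P(B₂)³ / P(G) = (8.66)³·(0.602)³ / (0.00313) = 45300
ΔG = RT ln(Q_p/K_p) = (8.314 J mol⁻¹ K⁻¹)(350 K) × ln(45300/3420)
   = (2.910 kJ/mol)(2.584) = 7.52 kJ/mol
ΔG > 0, so the forward reaction is non-spontaneous (proceeds in reverse).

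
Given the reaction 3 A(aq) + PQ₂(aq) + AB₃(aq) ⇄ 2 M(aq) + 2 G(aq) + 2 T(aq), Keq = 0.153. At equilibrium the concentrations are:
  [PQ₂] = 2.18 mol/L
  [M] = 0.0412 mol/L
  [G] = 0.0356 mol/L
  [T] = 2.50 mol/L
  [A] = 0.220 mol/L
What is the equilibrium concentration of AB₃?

[AB₃] = 0.00379 mol/L

At equilibrium, Keq = [M]²·[G]²·[T]² / ([A]³·[PQ₂]·[AB₃]) = 0.153.
(0.0412)²·(0.0356)²·(2.50)² / ((0.220)³·(2.18)·([AB₃])) = 0.153
[AB₃] = 0.00379 mol/L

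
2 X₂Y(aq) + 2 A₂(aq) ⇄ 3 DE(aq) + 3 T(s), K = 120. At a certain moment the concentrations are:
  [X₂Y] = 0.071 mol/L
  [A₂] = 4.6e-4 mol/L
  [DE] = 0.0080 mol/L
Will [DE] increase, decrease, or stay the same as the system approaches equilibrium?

decrease

(T is a pure solid — omitted from Q.)
Q = [DE]³ / ([X₂Y]²·[A₂]²) = (0.0080)³ / ((0.071)²·(4.6e-4)²) = 480
Q = 480 > K = 120: net reverse reaction.
DE is a product, so it decreases.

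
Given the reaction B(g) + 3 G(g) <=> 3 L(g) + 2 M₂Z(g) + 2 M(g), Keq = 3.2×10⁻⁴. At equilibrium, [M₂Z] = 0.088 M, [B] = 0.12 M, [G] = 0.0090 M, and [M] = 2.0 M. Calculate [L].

[L] = 9.7×10⁻⁴ M

At equilibrium, Keq = [L]³·[M₂Z]²·[M]² / ([B]·[G]³) = 3.2×10⁻⁴.
([L])³·(0.088)²·(2.0)² / ((0.12)·(0.0090)³) = 3.2×10⁻⁴
[L]³ = 9.04×10⁻¹⁰ ⇒ [L] = 9.7×10⁻⁴ M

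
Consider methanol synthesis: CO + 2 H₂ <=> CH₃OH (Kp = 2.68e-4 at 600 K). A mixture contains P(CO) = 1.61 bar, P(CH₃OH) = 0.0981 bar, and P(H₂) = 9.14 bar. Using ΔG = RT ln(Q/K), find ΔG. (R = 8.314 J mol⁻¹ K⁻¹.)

ΔG = 4.99 kJ/mol

Qp = P(CH₃OH) / (P(CO)·P(H₂)²) = (0.0981) / ((1.61)·(9.14)²) = 7.29e-4
ΔG = RT ln(Qp/Kp) = (8.314 J mol⁻¹ K⁻¹)(600 K) × ln(7.29e-4/2.68e-4)
   = (4.988 kJ/mol)(1.001) = 4.99 kJ/mol
ΔG > 0, so the forward reaction is non-spontaneous (proceeds in reverse).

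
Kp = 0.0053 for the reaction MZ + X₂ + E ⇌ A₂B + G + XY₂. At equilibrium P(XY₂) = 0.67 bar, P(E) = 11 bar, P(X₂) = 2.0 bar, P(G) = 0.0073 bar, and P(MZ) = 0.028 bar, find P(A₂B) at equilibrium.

At equilibrium, Kp = P(A₂B)·P(G)·P(XY₂) / (P(MZ)·P(X₂)·P(E)) = 0.0053.
(P(A₂B))·(0.0073)·(0.67) / ((0.028)·(2.0)·(11)) = 0.0053
P(A₂B) = 0.668 = 0.67 bar

P(A₂B) = 0.67 bar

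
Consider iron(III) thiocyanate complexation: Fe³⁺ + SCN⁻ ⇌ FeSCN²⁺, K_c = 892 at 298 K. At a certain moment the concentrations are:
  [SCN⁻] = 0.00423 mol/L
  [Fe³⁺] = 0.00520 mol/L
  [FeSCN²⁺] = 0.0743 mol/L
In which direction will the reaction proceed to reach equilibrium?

Q_c = [FeSCN²⁺] / ([Fe³⁺]·[SCN⁻]) = (0.0743) / ((0.00520)·(0.00423)) = 3380
Q_c = 3380 > K_c = 892, so the reverse reaction proceeds.

in the reverse direction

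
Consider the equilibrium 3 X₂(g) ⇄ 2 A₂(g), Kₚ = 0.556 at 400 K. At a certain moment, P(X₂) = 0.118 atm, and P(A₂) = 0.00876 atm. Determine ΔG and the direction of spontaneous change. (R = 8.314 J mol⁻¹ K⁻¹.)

ΔG = -8.24 kJ/mol; the forward reaction is spontaneous

Qₚ = P(A₂)² / P(X₂)³ = (0.00876)² / (0.118)³ = 0.0467
ΔG = RT ln(Qₚ/Kₚ) = (8.314 J mol⁻¹ K⁻¹)(400 K) × ln(0.0467/0.556)
   = (3.326 kJ/mol)(-2.477) = -8.24 kJ/mol
ΔG < 0, so the forward reaction is spontaneous (proceeds forward).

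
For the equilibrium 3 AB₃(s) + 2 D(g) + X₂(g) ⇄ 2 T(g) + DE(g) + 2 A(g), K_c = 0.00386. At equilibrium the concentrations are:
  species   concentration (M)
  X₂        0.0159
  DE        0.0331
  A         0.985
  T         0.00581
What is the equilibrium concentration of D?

(AB₃ is a pure solid — omitted from K_c.)
At equilibrium, K_c = [T]²·[DE]·[A]² / ([D]²·[X₂]) = 0.00386.
(0.00581)²·(0.0331)·(0.985)² / (([D])²·(0.0159)) = 0.00386
[D]² = 0.0177 ⇒ [D] = 0.133 M

[D] = 0.133 M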